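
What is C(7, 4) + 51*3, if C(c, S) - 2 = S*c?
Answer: 183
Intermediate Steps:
C(c, S) = 2 + S*c
C(7, 4) + 51*3 = (2 + 4*7) + 51*3 = (2 + 28) + 153 = 30 + 153 = 183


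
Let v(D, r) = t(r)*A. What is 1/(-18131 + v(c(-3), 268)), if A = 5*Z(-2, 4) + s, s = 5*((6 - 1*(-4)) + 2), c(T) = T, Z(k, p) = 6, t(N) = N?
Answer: 1/5989 ≈ 0.00016697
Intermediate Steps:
s = 60 (s = 5*((6 + 4) + 2) = 5*(10 + 2) = 5*12 = 60)
A = 90 (A = 5*6 + 60 = 30 + 60 = 90)
v(D, r) = 90*r (v(D, r) = r*90 = 90*r)
1/(-18131 + v(c(-3), 268)) = 1/(-18131 + 90*268) = 1/(-18131 + 24120) = 1/5989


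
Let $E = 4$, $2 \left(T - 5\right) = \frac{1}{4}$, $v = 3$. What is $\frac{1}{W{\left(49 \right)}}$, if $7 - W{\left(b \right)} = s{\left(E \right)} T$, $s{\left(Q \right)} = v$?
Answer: $- \frac{8}{67} \approx -0.1194$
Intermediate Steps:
$T = \frac{41}{8}$ ($T = 5 + \frac{1}{2 \cdot 4} = 5 + \frac{1}{2} \cdot \frac{1}{4} = 5 + \frac{1}{8} = \frac{41}{8} \approx 5.125$)
$s{\left(Q \right)} = 3$
$W{\left(b \right)} = - \frac{67}{8}$ ($W{\left(b \right)} = 7 - 3 \cdot \frac{41}{8} = 7 - \frac{123}{8} = - \frac{67}{8}$)
$\frac{1}{W{\left(49 \right)}} = \frac{1}{- \frac{67}{8}} = - \frac{8}{67}$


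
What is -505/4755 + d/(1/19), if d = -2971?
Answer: -53683100/951 ≈ -56449.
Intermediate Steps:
-505/4755 + d/(1/19) = -505/4755 - 2971/(1/19) = -505*1/4755 - 2971/1/19 = -101/951 - 2971*19 = -101/951 - 56449 = -53683100/951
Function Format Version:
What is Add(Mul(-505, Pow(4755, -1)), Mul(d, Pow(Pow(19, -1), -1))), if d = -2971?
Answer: Rational(-53683100, 951) ≈ -56449.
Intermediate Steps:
Add(Mul(-505, Pow(4755, -1)), Mul(d, Pow(Pow(19, -1), -1))) = Add(Mul(-505, Pow(4755, -1)), Mul(-2971, Pow(Pow(19, -1), -1))) = Add(Mul(-505, Rational(1, 4755)), Mul(-2971, Pow(Rational(1, 19), -1))) = Add(Rational(-101, 951), Mul(-2971, 19)) = Add(Rational(-101, 951), -56449) = Rational(-53683100, 951)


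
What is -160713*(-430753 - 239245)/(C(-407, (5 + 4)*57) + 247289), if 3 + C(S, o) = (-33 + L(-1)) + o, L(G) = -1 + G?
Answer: 17946231429/41294 ≈ 4.3460e+5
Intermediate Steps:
C(S, o) = -38 + o (C(S, o) = -3 + ((-33 + (-1 - 1)) + o) = -3 + ((-33 - 2) + o) = -3 + (-35 + o) = -38 + o)
-160713*(-430753 - 239245)/(C(-407, (5 + 4)*57) + 247289) = -160713*(-430753 - 239245)/((-38 + (5 + 4)*57) + 247289) = -160713*(-669998/((-38 + 9*57) + 247289)) = -160713*(-669998/((-38 + 513) + 247289)) = -160713*(-669998/(475 + 247289)) = -160713/(247764*(-1/669998)) = -160713/(-123882/334999) = -160713*(-334999/123882) = 17946231429/41294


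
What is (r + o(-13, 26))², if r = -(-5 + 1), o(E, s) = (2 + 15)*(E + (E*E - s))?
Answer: 4901796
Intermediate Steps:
o(E, s) = -17*s + 17*E + 17*E² (o(E, s) = 17*(E + (E² - s)) = 17*(E + E² - s) = -17*s + 17*E + 17*E²)
r = 4 (r = -1*(-4) = 4)
(r + o(-13, 26))² = (4 + (-17*26 + 17*(-13) + 17*(-13)²))² = (4 + (-442 - 221 + 17*169))² = (4 + (-442 - 221 + 2873))² = (4 + 2210)² = 2214² = 4901796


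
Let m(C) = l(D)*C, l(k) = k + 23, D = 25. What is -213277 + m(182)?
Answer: -204541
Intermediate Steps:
l(k) = 23 + k
m(C) = 48*C (m(C) = (23 + 25)*C = 48*C)
-213277 + m(182) = -213277 + 48*182 = -213277 + 8736 = -204541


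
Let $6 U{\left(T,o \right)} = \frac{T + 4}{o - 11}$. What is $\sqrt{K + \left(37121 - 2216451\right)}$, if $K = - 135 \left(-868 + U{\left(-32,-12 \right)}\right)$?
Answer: $\frac{8 i \sqrt{17045185}}{23} \approx 1436.0 i$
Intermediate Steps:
$U{\left(T,o \right)} = \frac{4 + T}{6 \left(-11 + o\right)}$ ($U{\left(T,o \right)} = \frac{\left(T + 4\right) \frac{1}{o - 11}}{6} = \frac{\left(4 + T\right) \frac{1}{-11 + o}}{6} = \frac{\frac{1}{-11 + o} \left(4 + T\right)}{6} = \frac{4 + T}{6 \left(-11 + o\right)}$)
$K = \frac{2694510}{23}$ ($K = - 135 \left(-868 + \frac{4 - 32}{6 \left(-11 - 12\right)}\right) = - 135 \left(-868 + \frac{1}{6} \frac{1}{-23} \left(-28\right)\right) = - 135 \left(-868 + \frac{1}{6} \left(- \frac{1}{23}\right) \left(-28\right)\right) = - 135 \left(-868 + \frac{14}{69}\right) = \left(-135\right) \left(- \frac{59878}{69}\right) = \frac{2694510}{23} \approx 1.1715 \cdot 10^{5}$)
$\sqrt{K + \left(37121 - 2216451\right)} = \sqrt{\frac{2694510}{23} + \left(37121 - 2216451\right)} = \sqrt{\frac{2694510}{23} - 2179330} = \sqrt{- \frac{47430080}{23}} = \frac{8 i \sqrt{17045185}}{23}$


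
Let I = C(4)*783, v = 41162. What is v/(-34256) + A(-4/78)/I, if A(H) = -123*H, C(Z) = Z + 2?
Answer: -627779749/523037736 ≈ -1.2003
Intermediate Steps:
C(Z) = 2 + Z
I = 4698 (I = (2 + 4)*783 = 6*783 = 4698)
v/(-34256) + A(-4/78)/I = 41162/(-34256) - (-492)/78/4698 = 41162*(-1/34256) - (-492)/78*(1/4698) = -20581/17128 - 123*(-2/39)*(1/4698) = -20581/17128 + (82/13)*(1/4698) = -20581/17128 + 41/30537 = -627779749/523037736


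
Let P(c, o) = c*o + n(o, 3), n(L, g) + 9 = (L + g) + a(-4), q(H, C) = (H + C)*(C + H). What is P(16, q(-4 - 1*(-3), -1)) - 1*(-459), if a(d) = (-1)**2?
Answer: 522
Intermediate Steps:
a(d) = 1
q(H, C) = (C + H)**2 (q(H, C) = (C + H)*(C + H) = (C + H)**2)
n(L, g) = -8 + L + g (n(L, g) = -9 + ((L + g) + 1) = -9 + (1 + L + g) = -8 + L + g)
P(c, o) = -5 + o + c*o (P(c, o) = c*o + (-8 + o + 3) = c*o + (-5 + o) = -5 + o + c*o)
P(16, q(-4 - 1*(-3), -1)) - 1*(-459) = (-5 + (-1 + (-4 - 1*(-3)))**2 + 16*(-1 + (-4 - 1*(-3)))**2) - 1*(-459) = (-5 + (-1 + (-4 + 3))**2 + 16*(-1 + (-4 + 3))**2) + 459 = (-5 + (-1 - 1)**2 + 16*(-1 - 1)**2) + 459 = (-5 + (-2)**2 + 16*(-2)**2) + 459 = (-5 + 4 + 16*4) + 459 = (-5 + 4 + 64) + 459 = 63 + 459 = 522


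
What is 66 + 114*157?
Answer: 17964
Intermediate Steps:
66 + 114*157 = 66 + 17898 = 17964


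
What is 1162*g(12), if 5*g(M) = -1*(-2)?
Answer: 2324/5 ≈ 464.80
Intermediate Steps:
g(M) = ⅖ (g(M) = (-1*(-2))/5 = (⅕)*2 = ⅖)
1162*g(12) = 1162*(⅖) = 2324/5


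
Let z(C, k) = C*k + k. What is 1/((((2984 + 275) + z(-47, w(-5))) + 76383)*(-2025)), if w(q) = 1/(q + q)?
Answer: -1/161284365 ≈ -6.2002e-9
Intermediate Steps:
w(q) = 1/(2*q)
z(C, k) = k + C*k
1/((((2984 + 275) + z(-47, w(-5))) + 76383)*(-2025)) = 1/((((2984 + 275) + ((½)/(-5))*(1 - 47)) + 76383)*(-2025)) = -1/2025/((3259 + ((½)*(-⅕))*(-46)) + 76383) = -1/2025/((3259 - ⅒*(-46)) + 76383) = -1/2025/((3259 + 23/5) + 76383) = -1/2025/(16318/5 + 76383) = -1/2025/(398233/5) = (5/398233)*(-1/2025) = -1/161284365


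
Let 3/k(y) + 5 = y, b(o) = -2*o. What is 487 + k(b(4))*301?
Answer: 5428/13 ≈ 417.54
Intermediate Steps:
k(y) = 3/(-5 + y)
487 + k(b(4))*301 = 487 + (3/(-5 - 2*4))*301 = 487 + (3/(-5 - 8))*301 = 487 + (3/(-13))*301 = 487 + (3*(-1/13))*301 = 487 - 3/13*301 = 487 - 903/13 = 5428/13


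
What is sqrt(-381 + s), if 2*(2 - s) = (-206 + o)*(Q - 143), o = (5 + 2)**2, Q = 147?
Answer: I*sqrt(65) ≈ 8.0623*I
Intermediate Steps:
o = 49 (o = 7**2 = 49)
s = 316 (s = 2 - (-206 + 49)*(147 - 143)/2 = 2 - (-157)*4/2 = 2 - 1/2*(-628) = 2 + 314 = 316)
sqrt(-381 + s) = sqrt(-381 + 316) = sqrt(-65) = I*sqrt(65)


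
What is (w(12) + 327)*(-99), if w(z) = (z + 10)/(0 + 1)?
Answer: -34551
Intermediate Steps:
w(z) = 10 + z (w(z) = (10 + z)/1 = (10 + z)*1 = 10 + z)
(w(12) + 327)*(-99) = ((10 + 12) + 327)*(-99) = (22 + 327)*(-99) = 349*(-99) = -34551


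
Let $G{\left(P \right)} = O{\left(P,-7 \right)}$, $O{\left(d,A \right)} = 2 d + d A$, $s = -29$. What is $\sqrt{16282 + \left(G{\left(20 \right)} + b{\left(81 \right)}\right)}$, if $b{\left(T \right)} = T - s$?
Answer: $2 \sqrt{4073} \approx 127.64$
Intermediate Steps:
$O{\left(d,A \right)} = 2 d + A d$
$G{\left(P \right)} = - 5 P$ ($G{\left(P \right)} = P \left(2 - 7\right) = P \left(-5\right) = - 5 P$)
$b{\left(T \right)} = 29 + T$ ($b{\left(T \right)} = T - -29 = T + 29 = 29 + T$)
$\sqrt{16282 + \left(G{\left(20 \right)} + b{\left(81 \right)}\right)} = \sqrt{16282 + \left(\left(-5\right) 20 + \left(29 + 81\right)\right)} = \sqrt{16282 + \left(-100 + 110\right)} = \sqrt{16282 + 10} = \sqrt{16292} = 2 \sqrt{4073}$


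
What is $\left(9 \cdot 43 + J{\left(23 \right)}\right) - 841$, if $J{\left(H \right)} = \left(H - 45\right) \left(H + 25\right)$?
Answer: $-1510$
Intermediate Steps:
$J{\left(H \right)} = \left(-45 + H\right) \left(25 + H\right)$ ($J{\left(H \right)} = \left(H - 45\right) \left(25 + H\right) = \left(-45 + H\right) \left(25 + H\right)$)
$\left(9 \cdot 43 + J{\left(23 \right)}\right) - 841 = \left(9 \cdot 43 - \left(1585 - 529\right)\right) - 841 = \left(387 - 1056\right) - 841 = -669 - 841 = -1510$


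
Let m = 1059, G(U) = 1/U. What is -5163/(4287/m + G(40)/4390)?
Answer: -106679282800/83644251 ≈ -1275.4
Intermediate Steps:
-5163/(4287/m + G(40)/4390) = -5163/(4287/1059 + 1/(40*4390)) = -5163/(4287*(1/1059) + (1/40)*(1/4390)) = -5163/(1429/353 + 1/175600) = -5163/250932753/61986800 = -5163*61986800/250932753 = -106679282800/83644251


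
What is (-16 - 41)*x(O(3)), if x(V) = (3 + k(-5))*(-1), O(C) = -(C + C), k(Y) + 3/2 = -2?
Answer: -57/2 ≈ -28.500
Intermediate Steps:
k(Y) = -7/2 (k(Y) = -3/2 - 2 = -7/2)
O(C) = -2*C
x(V) = ½ (x(V) = (3 - 7/2)*(-1) = -½*(-1) = ½)
(-16 - 41)*x(O(3)) = (-16 - 41)*(½) = -57*½ = -57/2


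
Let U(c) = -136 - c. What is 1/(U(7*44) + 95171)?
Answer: 1/94727 ≈ 1.0557e-5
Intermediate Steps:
1/(U(7*44) + 95171) = 1/((-136 - 7*44) + 95171) = 1/((-136 - 1*308) + 95171) = 1/((-136 - 308) + 95171) = 1/(-444 + 95171) = 1/94727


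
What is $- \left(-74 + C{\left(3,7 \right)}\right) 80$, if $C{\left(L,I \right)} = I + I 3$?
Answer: $3680$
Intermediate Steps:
$C{\left(L,I \right)} = 4 I$ ($C{\left(L,I \right)} = I + 3 I = 4 I$)
$- \left(-74 + C{\left(3,7 \right)}\right) 80 = - \left(-74 + 4 \cdot 7\right) 80 = - \left(-74 + 28\right) 80 = - \left(-46\right) 80 = \left(-1\right) \left(-3680\right) = 3680$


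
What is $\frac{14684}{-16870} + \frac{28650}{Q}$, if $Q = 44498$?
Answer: $- \frac{42520783}{187670315} \approx -0.22657$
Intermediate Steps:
$\frac{14684}{-16870} + \frac{28650}{Q} = \frac{14684}{-16870} + \frac{28650}{44498} = 14684 \left(- \frac{1}{16870}\right) + 28650 \cdot \frac{1}{44498} = - \frac{7342}{8435} + \frac{14325}{22249} = - \frac{42520783}{187670315}$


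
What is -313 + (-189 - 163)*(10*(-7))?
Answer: 24327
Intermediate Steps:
-313 + (-189 - 163)*(10*(-7)) = -313 - 352*(-70) = -313 + 24640 = 24327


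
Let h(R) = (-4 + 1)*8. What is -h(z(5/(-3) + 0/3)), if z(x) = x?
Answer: 24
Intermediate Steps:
h(R) = -24 (h(R) = -3*8 = -24)
-h(z(5/(-3) + 0/3)) = -1*(-24) = 24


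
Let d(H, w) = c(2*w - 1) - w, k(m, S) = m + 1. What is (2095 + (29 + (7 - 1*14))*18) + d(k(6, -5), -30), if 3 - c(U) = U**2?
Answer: -1197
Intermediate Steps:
k(m, S) = 1 + m
c(U) = 3 - U**2
d(H, w) = 3 - w - (-1 + 2*w)**2 (d(H, w) = (3 - (2*w - 1)**2) - w = (3 - (-1 + 2*w)**2) - w = 3 - w - (-1 + 2*w)**2)
(2095 + (29 + (7 - 1*14))*18) + d(k(6, -5), -30) = (2095 + (29 + (7 - 1*14))*18) + (3 - 1*(-30) - (-1 + 2*(-30))**2) = (2095 + (29 + (7 - 14))*18) + (3 + 30 - (-1 - 60)**2) = (2095 + (29 - 7)*18) + (3 + 30 - 1*(-61)**2) = (2095 + 22*18) + (3 + 30 - 1*3721) = (2095 + 396) + (3 + 30 - 3721) = 2491 - 3688 = -1197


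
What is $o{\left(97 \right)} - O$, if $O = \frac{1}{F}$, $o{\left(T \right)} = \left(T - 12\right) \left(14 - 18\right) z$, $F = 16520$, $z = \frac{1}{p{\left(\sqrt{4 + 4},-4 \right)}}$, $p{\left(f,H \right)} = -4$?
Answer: $\frac{1404199}{16520} \approx 85.0$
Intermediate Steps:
$z = - \frac{1}{4}$ ($z = \frac{1}{-4} = - \frac{1}{4} \approx -0.25$)
$o{\left(T \right)} = -12 + T$ ($o{\left(T \right)} = \left(T - 12\right) \left(14 - 18\right) \left(- \frac{1}{4}\right) = \left(-12 + T\right) \left(-4\right) \left(- \frac{1}{4}\right) = \left(48 - 4 T\right) \left(- \frac{1}{4}\right) = -12 + T$)
$O = \frac{1}{16520} \approx 6.0533 \cdot 10^{-5}$
$o{\left(97 \right)} - O = \left(-12 + 97\right) - \frac{1}{16520} = 85 - \frac{1}{16520} = \frac{1404199}{16520}$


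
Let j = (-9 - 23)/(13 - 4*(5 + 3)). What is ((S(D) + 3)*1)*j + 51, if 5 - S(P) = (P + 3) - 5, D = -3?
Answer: 1385/19 ≈ 72.895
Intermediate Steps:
S(P) = 7 - P (S(P) = 5 - ((P + 3) - 5) = 5 - ((3 + P) - 5) = 5 - (-2 + P) = 5 + (2 - P) = 7 - P)
j = 32/19 (j = -32/(13 - 4*8) = -32/(13 - 32) = -32/(-19) = -32*(-1/19) = 32/19 ≈ 1.6842)
((S(D) + 3)*1)*j + 51 = (((7 - 1*(-3)) + 3)*1)*(32/19) + 51 = (((7 + 3) + 3)*1)*(32/19) + 51 = ((10 + 3)*1)*(32/19) + 51 = (13*1)*(32/19) + 51 = 13*(32/19) + 51 = 416/19 + 51 = 1385/19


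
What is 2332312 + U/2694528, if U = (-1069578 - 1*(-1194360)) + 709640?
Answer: 3142240411579/1347264 ≈ 2.3323e+6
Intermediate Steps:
U = 834422 (U = (-1069578 + 1194360) + 709640 = 124782 + 709640 = 834422)
2332312 + U/2694528 = 2332312 + 834422/2694528 = 2332312 + 834422*(1/2694528) = 2332312 + 417211/1347264 = 3142240411579/1347264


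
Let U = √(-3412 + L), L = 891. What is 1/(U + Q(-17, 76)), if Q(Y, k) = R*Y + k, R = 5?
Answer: -9/2602 - I*√2521/2602 ≈ -0.0034589 - 0.019297*I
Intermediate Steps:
Q(Y, k) = k + 5*Y (Q(Y, k) = 5*Y + k = k + 5*Y)
U = I*√2521 (U = √(-3412 + 891) = √(-2521) = I*√2521 ≈ 50.21*I)
1/(U + Q(-17, 76)) = 1/(I*√2521 + (76 + 5*(-17))) = 1/(I*√2521 + (76 - 85)) = 1/(I*√2521 - 9) = 1/(-9 + I*√2521)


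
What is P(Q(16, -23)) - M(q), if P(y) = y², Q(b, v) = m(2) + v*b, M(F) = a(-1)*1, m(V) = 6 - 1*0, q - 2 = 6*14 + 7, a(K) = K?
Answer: 131045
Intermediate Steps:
q = 93 (q = 2 + (6*14 + 7) = 2 + (84 + 7) = 2 + 91 = 93)
m(V) = 6 (m(V) = 6 + 0 = 6)
M(F) = -1 (M(F) = -1*1 = -1)
Q(b, v) = 6 + b*v (Q(b, v) = 6 + v*b = 6 + b*v)
P(Q(16, -23)) - M(q) = (6 + 16*(-23))² - 1*(-1) = (6 - 368)² + 1 = (-362)² + 1 = 131044 + 1 = 131045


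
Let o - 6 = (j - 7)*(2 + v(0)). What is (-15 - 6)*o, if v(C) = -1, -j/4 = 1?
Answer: 105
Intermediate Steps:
j = -4 (j = -4*1 = -4)
o = -5 (o = 6 + (-4 - 7)*(2 - 1) = 6 - 11*1 = 6 - 11 = -5)
(-15 - 6)*o = (-15 - 6)*(-5) = -21*(-5) = 105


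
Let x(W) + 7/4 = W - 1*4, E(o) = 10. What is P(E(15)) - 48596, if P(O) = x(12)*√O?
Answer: -48596 + 25*√10/4 ≈ -48576.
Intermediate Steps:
x(W) = -23/4 + W (x(W) = -7/4 + (W - 1*4) = -7/4 + (W - 4) = -7/4 + (-4 + W) = -23/4 + W)
P(O) = 25*√O/4 (P(O) = (-23/4 + 12)*√O = 25*√O/4)
P(E(15)) - 48596 = 25*√10/4 - 48596 = -48596 + 25*√10/4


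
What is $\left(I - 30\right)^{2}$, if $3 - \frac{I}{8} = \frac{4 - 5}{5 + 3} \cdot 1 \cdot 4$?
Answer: $4$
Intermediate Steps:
$I = 28$ ($I = 24 - 8 \frac{4 - 5}{5 + 3} \cdot 1 \cdot 4 = 24 - 8 - \frac{1}{8} \cdot 1 \cdot 4 = 24 - 8 \left(-1\right) \frac{1}{8} \cdot 1 \cdot 4 = 24 - 8 \left(- \frac{1}{8}\right) 1 \cdot 4 = 24 - 8 \left(\left(- \frac{1}{8}\right) 4\right) = 24 - -4 = 24 + 4 = 28$)
$\left(I - 30\right)^{2} = \left(28 - 30\right)^{2} = \left(-2\right)^{2} = 4$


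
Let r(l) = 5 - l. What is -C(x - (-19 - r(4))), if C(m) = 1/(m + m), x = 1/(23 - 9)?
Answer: -7/281 ≈ -0.024911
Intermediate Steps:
x = 1/14 ≈ 0.071429
C(m) = 1/(2*m)
-C(x - (-19 - r(4))) = -1/(2*(1/14 - (-19 - (5 - 1*4)))) = -1/(2*(1/14 - (-19 - (5 - 4)))) = -1/(2*(1/14 - (-19 - 1*1))) = -1/(2*(1/14 - (-19 - 1))) = -1/(2*(1/14 - 1*(-20))) = -1/(2*(1/14 + 20)) = -1/(2*281/14) = -14/(2*281) = -1*7/281 = -7/281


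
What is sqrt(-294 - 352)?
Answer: I*sqrt(646) ≈ 25.417*I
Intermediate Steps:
sqrt(-294 - 352) = sqrt(-646) = I*sqrt(646)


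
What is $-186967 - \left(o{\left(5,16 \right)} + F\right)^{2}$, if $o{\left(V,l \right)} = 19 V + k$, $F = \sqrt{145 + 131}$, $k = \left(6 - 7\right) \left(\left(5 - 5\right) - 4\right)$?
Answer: $-197044 - 396 \sqrt{69} \approx -2.0033 \cdot 10^{5}$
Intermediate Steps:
$k = 4$ ($k = - (0 - 4) = \left(-1\right) \left(-4\right) = 4$)
$F = 2 \sqrt{69}$ ($F = \sqrt{276} = 2 \sqrt{69} \approx 16.613$)
$o{\left(V,l \right)} = 4 + 19 V$ ($o{\left(V,l \right)} = 19 V + 4 = 4 + 19 V$)
$-186967 - \left(o{\left(5,16 \right)} + F\right)^{2} = -186967 - \left(\left(4 + 19 \cdot 5\right) + 2 \sqrt{69}\right)^{2} = -186967 - \left(\left(4 + 95\right) + 2 \sqrt{69}\right)^{2} = -186967 - \left(99 + 2 \sqrt{69}\right)^{2}$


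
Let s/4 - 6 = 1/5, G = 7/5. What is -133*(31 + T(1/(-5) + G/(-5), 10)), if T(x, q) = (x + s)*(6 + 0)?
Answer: -588259/25 ≈ -23530.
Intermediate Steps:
G = 7/5 (G = 7*(1/5) = 7/5 ≈ 1.4000)
s = 124/5 (s = 24 + 4/5 = 124/5 ≈ 24.800)
T(x, q) = 744/5 + 6*x (T(x, q) = (x + 124/5)*(6 + 0) = (124/5 + x)*6 = 744/5 + 6*x)
-133*(31 + T(1/(-5) + G/(-5), 10)) = -133*(31 + (744/5 + 6*(1/(-5) + (7/5)/(-5)))) = -133*(31 + (744/5 + 6*(1*(-1/5) + (7/5)*(-1/5)))) = -133*(31 + (744/5 + 6*(-1/5 - 7/25))) = -133*(31 + (744/5 + 6*(-12/25))) = -133*(31 + (744/5 - 72/25)) = -133*(31 + 3648/25) = -133*4423/25 = -588259/25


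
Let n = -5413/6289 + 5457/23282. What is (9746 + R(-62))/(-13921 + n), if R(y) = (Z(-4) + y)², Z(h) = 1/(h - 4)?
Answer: -63748043947497/65229166689632 ≈ -0.97729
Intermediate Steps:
Z(h) = 1/(-4 + h)
n = -91706393/146420498 (n = -5413*1/6289 + 5457*(1/23282) = -5413/6289 + 5457/23282 = -91706393/146420498 ≈ -0.62632)
R(y) = (-⅛ + y)² (R(y) = (1/(-4 - 4) + y)² = (1/(-8) + y)² = (-⅛ + y)²)
(9746 + R(-62))/(-13921 + n) = (9746 + (-1 + 8*(-62))²/64)/(-13921 - 91706393/146420498) = (9746 + (-1 - 496)²/64)/(-2038411459051/146420498) = (9746 + (1/64)*(-497)²)*(-146420498/2038411459051) = (9746 + (1/64)*247009)*(-146420498/2038411459051) = (9746 + 247009/64)*(-146420498/2038411459051) = (870753/64)*(-146420498/2038411459051) = -63748043947497/65229166689632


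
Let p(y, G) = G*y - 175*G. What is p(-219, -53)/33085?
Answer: 20882/33085 ≈ 0.63116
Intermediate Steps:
p(y, G) = -175*G + G*y
p(-219, -53)/33085 = -53*(-175 - 219)/33085 = -53*(-394)*(1/33085) = 20882*(1/33085) = 20882/33085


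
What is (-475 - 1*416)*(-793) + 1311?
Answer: 707874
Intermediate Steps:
(-475 - 1*416)*(-793) + 1311 = (-475 - 416)*(-793) + 1311 = -891*(-793) + 1311 = 706563 + 1311 = 707874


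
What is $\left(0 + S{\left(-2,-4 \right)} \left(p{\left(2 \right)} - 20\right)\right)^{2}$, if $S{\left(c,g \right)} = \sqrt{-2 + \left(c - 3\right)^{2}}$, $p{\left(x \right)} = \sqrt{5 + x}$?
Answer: $9361 - 920 \sqrt{7} \approx 6926.9$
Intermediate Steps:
$S{\left(c,g \right)} = \sqrt{-2 + \left(-3 + c\right)^{2}}$
$\left(0 + S{\left(-2,-4 \right)} \left(p{\left(2 \right)} - 20\right)\right)^{2} = \left(0 + \sqrt{-2 + \left(-3 - 2\right)^{2}} \left(\sqrt{5 + 2} - 20\right)\right)^{2} = \left(0 + \sqrt{-2 + \left(-5\right)^{2}} \left(\sqrt{7} - 20\right)\right)^{2} = \left(0 + \sqrt{-2 + 25} \left(-20 + \sqrt{7}\right)\right)^{2} = \left(0 + \sqrt{23} \left(-20 + \sqrt{7}\right)\right)^{2} = \left(\sqrt{23} \left(-20 + \sqrt{7}\right)\right)^{2} = 23 \left(-20 + \sqrt{7}\right)^{2}$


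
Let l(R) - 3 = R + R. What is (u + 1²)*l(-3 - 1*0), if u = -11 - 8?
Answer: 54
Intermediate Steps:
u = -19
l(R) = 3 + 2*R (l(R) = 3 + (R + R) = 3 + 2*R)
(u + 1²)*l(-3 - 1*0) = (-19 + 1²)*(3 + 2*(-3 - 1*0)) = (-19 + 1)*(3 + 2*(-3 + 0)) = -18*(3 + 2*(-3)) = -18*(3 - 6) = -18*(-3) = 54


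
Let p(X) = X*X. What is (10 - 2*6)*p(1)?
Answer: -2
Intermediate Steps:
p(X) = X²
(10 - 2*6)*p(1) = (10 - 2*6)*1² = (10 - 12)*1 = -2*1 = -2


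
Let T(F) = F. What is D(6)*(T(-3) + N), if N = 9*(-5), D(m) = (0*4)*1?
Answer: 0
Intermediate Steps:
D(m) = 0 (D(m) = 0*1 = 0)
N = -45
D(6)*(T(-3) + N) = 0*(-3 - 45) = 0*(-48) = 0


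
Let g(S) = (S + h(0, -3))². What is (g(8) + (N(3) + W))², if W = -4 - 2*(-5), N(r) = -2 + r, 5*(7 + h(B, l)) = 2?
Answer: 50176/625 ≈ 80.282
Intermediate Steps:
h(B, l) = -33/5 (h(B, l) = -7 + (⅕)*2 = -7 + ⅖ = -33/5)
W = 6 (W = -4 + 10 = 6)
g(S) = (-33/5 + S)² (g(S) = (S - 33/5)² = (-33/5 + S)²)
(g(8) + (N(3) + W))² = ((-33 + 5*8)²/25 + ((-2 + 3) + 6))² = ((-33 + 40)²/25 + (1 + 6))² = ((1/25)*7² + 7)² = ((1/25)*49 + 7)² = (49/25 + 7)² = (224/25)² = 50176/625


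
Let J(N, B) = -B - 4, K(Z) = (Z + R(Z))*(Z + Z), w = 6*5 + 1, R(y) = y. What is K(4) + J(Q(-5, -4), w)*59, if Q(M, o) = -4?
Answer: -2001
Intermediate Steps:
w = 31 (w = 30 + 1 = 31)
K(Z) = 4*Z² (K(Z) = (Z + Z)*(Z + Z) = (2*Z)*(2*Z) = 4*Z²)
J(N, B) = -4 - B
K(4) + J(Q(-5, -4), w)*59 = 4*4² + (-4 - 1*31)*59 = 4*16 + (-4 - 31)*59 = 64 - 35*59 = 64 - 2065 = -2001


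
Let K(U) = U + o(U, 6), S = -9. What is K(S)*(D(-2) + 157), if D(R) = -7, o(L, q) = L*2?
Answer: -4050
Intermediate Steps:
o(L, q) = 2*L
K(U) = 3*U (K(U) = U + 2*U = 3*U)
K(S)*(D(-2) + 157) = (3*(-9))*(-7 + 157) = -27*150 = -4050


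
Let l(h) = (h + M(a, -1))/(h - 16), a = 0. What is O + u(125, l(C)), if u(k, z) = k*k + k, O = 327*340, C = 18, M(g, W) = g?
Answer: 126930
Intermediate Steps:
l(h) = h/(-16 + h) (l(h) = (h + 0)/(h - 16) = h/(-16 + h))
O = 111180
u(k, z) = k + k² (u(k, z) = k² + k = k + k²)
O + u(125, l(C)) = 111180 + 125*(1 + 125) = 111180 + 125*126 = 111180 + 15750 = 126930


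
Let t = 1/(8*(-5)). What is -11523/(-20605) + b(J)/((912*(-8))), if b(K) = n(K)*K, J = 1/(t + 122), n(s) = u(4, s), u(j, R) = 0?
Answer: 11523/20605 ≈ 0.55923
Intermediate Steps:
t = -1/40 (t = 1/(-40) = -1/40 ≈ -0.025000)
n(s) = 0
J = 40/4879 (J = 1/(-1/40 + 122) = 1/(4879/40) = 40/4879 ≈ 0.0081984)
b(K) = 0 (b(K) = 0*K = 0)
-11523/(-20605) + b(J)/((912*(-8))) = -11523/(-20605) + 0/((912*(-8))) = -11523*(-1/20605) + 0/(-7296) = 11523/20605 + 0*(-1/7296) = 11523/20605 + 0 = 11523/20605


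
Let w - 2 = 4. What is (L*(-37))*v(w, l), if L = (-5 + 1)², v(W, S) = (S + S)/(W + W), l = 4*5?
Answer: -5920/3 ≈ -1973.3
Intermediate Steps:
w = 6 (w = 2 + 4 = 6)
l = 20
v(W, S) = S/W (v(W, S) = (2*S)/((2*W)) = (2*S)*(1/(2*W)) = S/W)
L = 16 (L = (-4)² = 16)
(L*(-37))*v(w, l) = (16*(-37))*(20/6) = -11840/6 = -592*10/3 = -5920/3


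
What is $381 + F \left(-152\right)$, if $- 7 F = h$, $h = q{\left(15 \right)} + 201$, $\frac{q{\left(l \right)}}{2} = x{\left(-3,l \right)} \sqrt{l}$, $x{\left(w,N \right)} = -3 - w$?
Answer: $\frac{33219}{7} \approx 4745.6$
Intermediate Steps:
$q{\left(l \right)} = 0$ ($q{\left(l \right)} = 2 \left(-3 - -3\right) \sqrt{l} = 2 \left(-3 + 3\right) \sqrt{l} = 2 \cdot 0 \sqrt{l} = 2 \cdot 0 = 0$)
$h = 201$ ($h = 0 + 201 = 201$)
$F = - \frac{201}{7}$ ($F = \left(- \frac{1}{7}\right) 201 = - \frac{201}{7} \approx -28.714$)
$381 + F \left(-152\right) = 381 - - \frac{30552}{7} = 381 + \frac{30552}{7} = \frac{33219}{7}$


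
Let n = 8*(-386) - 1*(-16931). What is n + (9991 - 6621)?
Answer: 17213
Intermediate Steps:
n = 13843 (n = -3088 + 16931 = 13843)
n + (9991 - 6621) = 13843 + (9991 - 6621) = 13843 + 3370 = 17213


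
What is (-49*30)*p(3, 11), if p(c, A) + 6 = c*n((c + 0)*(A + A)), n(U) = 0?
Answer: 8820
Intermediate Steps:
p(c, A) = -6 (p(c, A) = -6 + c*0 = -6 + 0 = -6)
(-49*30)*p(3, 11) = -49*30*(-6) = -1470*(-6) = 8820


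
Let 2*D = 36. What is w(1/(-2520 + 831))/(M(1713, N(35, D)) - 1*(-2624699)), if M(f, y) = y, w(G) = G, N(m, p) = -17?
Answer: -1/4433087898 ≈ -2.2558e-10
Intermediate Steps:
D = 18 (D = (½)*36 = 18)
w(1/(-2520 + 831))/(M(1713, N(35, D)) - 1*(-2624699)) = 1/((-2520 + 831)*(-17 - 1*(-2624699))) = 1/((-1689)*(-17 + 2624699)) = -1/1689/2624682 = -1/1689*1/2624682 = -1/4433087898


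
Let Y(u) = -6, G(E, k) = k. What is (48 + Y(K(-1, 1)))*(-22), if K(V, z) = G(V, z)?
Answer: -924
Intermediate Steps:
K(V, z) = z
(48 + Y(K(-1, 1)))*(-22) = (48 - 6)*(-22) = 42*(-22) = -924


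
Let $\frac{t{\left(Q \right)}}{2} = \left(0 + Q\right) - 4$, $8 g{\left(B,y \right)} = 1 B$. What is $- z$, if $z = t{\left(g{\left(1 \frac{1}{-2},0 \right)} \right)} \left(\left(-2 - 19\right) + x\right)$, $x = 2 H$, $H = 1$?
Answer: $- \frac{1235}{8} \approx -154.38$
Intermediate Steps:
$g{\left(B,y \right)} = \frac{B}{8}$ ($g{\left(B,y \right)} = \frac{1 B}{8} = \frac{B}{8}$)
$t{\left(Q \right)} = -8 + 2 Q$ ($t{\left(Q \right)} = 2 \left(\left(0 + Q\right) - 4\right) = 2 \left(Q - 4\right) = 2 \left(-4 + Q\right) = -8 + 2 Q$)
$x = 2$ ($x = 2 \cdot 1 = 2$)
$z = \frac{1235}{8}$ ($z = \left(-8 + 2 \frac{1 \frac{1}{-2}}{8}\right) \left(\left(-2 - 19\right) + 2\right) = \left(-8 + 2 \frac{1 \left(- \frac{1}{2}\right)}{8}\right) \left(-21 + 2\right) = \left(-8 + 2 \cdot \frac{1}{8} \left(- \frac{1}{2}\right)\right) \left(-19\right) = \left(-8 + 2 \left(- \frac{1}{16}\right)\right) \left(-19\right) = \left(-8 - \frac{1}{8}\right) \left(-19\right) = \left(- \frac{65}{8}\right) \left(-19\right) = \frac{1235}{8} \approx 154.38$)
$- z = \left(-1\right) \frac{1235}{8} = - \frac{1235}{8}$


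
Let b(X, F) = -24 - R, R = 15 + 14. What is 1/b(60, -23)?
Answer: -1/53 ≈ -0.018868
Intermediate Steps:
R = 29
b(X, F) = -53 (b(X, F) = -24 - 1*29 = -24 - 29 = -53)
1/b(60, -23) = 1/(-53) = -1/53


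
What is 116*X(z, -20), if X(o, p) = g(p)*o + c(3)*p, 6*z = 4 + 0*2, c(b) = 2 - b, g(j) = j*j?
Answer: 99760/3 ≈ 33253.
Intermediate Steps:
g(j) = j**2
z = 2/3 (z = (4 + 0*2)/6 = (4 + 0)/6 = (1/6)*4 = 2/3 ≈ 0.66667)
X(o, p) = -p + o*p**2 (X(o, p) = p**2*o + (2 - 1*3)*p = o*p**2 + (2 - 3)*p = o*p**2 - p = -p + o*p**2)
116*X(z, -20) = 116*(-20*(-1 + (2/3)*(-20))) = 116*(-20*(-1 - 40/3)) = 116*(-20*(-43/3)) = 116*(860/3) = 99760/3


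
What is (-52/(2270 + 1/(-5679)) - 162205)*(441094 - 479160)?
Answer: 79597464527453698/12891329 ≈ 6.1745e+9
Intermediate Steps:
(-52/(2270 + 1/(-5679)) - 162205)*(441094 - 479160) = (-52/(2270 - 1/5679) - 162205)*(-38066) = (-52/12891329/5679 - 162205)*(-38066) = (-52*5679/12891329 - 162205)*(-38066) = (-295308/12891329 - 162205)*(-38066) = -2091038315753/12891329*(-38066) = 79597464527453698/12891329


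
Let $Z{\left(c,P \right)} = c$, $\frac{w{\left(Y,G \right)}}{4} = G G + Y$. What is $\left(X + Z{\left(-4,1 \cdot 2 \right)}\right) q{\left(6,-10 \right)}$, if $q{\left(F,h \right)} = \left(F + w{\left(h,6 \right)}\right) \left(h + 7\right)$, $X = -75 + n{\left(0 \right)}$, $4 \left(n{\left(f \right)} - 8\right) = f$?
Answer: $23430$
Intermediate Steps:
$n{\left(f \right)} = 8 + \frac{f}{4}$
$w{\left(Y,G \right)} = 4 Y + 4 G^{2}$ ($w{\left(Y,G \right)} = 4 \left(G G + Y\right) = 4 \left(G^{2} + Y\right) = 4 \left(Y + G^{2}\right) = 4 Y + 4 G^{2}$)
$X = -67$ ($X = -75 + \left(8 + \frac{1}{4} \cdot 0\right) = -75 + \left(8 + 0\right) = -75 + 8 = -67$)
$q{\left(F,h \right)} = \left(7 + h\right) \left(144 + F + 4 h\right)$ ($q{\left(F,h \right)} = \left(F + \left(4 h + 4 \cdot 6^{2}\right)\right) \left(h + 7\right) = \left(F + \left(4 h + 4 \cdot 36\right)\right) \left(7 + h\right) = \left(F + \left(4 h + 144\right)\right) \left(7 + h\right) = \left(F + \left(144 + 4 h\right)\right) \left(7 + h\right) = \left(144 + F + 4 h\right) \left(7 + h\right) = \left(7 + h\right) \left(144 + F + 4 h\right)$)
$\left(X + Z{\left(-4,1 \cdot 2 \right)}\right) q{\left(6,-10 \right)} = \left(-67 - 4\right) \left(1008 + 4 \left(-10\right)^{2} + 7 \cdot 6 + 172 \left(-10\right) + 6 \left(-10\right)\right) = - 71 \left(1008 + 4 \cdot 100 + 42 - 1720 - 60\right) = - 71 \left(1008 + 400 + 42 - 1720 - 60\right) = \left(-71\right) \left(-330\right) = 23430$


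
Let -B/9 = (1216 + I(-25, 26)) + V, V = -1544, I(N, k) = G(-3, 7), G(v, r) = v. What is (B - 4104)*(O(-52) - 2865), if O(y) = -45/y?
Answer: 167551875/52 ≈ 3.2222e+6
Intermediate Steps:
I(N, k) = -3
B = 2979 (B = -9*((1216 - 3) - 1544) = -9*(1213 - 1544) = -9*(-331) = 2979)
(B - 4104)*(O(-52) - 2865) = (2979 - 4104)*(-45/(-52) - 2865) = -1125*(-45*(-1/52) - 2865) = -1125*(45/52 - 2865) = -1125*(-148935/52) = 167551875/52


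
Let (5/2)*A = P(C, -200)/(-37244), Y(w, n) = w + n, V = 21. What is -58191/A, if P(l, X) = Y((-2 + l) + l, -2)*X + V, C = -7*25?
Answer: 1806054670/23607 ≈ 76505.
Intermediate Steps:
C = -175
Y(w, n) = n + w
P(l, X) = 21 + X*(-4 + 2*l) (P(l, X) = (-2 + ((-2 + l) + l))*X + 21 = (-2 + (-2 + 2*l))*X + 21 = (-4 + 2*l)*X + 21 = X*(-4 + 2*l) + 21 = 21 + X*(-4 + 2*l))
A = -70821/93110 (A = 2*((21 + 2*(-200)*(-2 - 175))/(-37244))/5 = 2*((21 + 2*(-200)*(-177))*(-1/37244))/5 = 2*((21 + 70800)*(-1/37244))/5 = 2*(70821*(-1/37244))/5 = (⅖)*(-70821/37244) = -70821/93110 ≈ -0.76062)
-58191/A = -58191/(-70821/93110) = -58191*(-93110/70821) = 1806054670/23607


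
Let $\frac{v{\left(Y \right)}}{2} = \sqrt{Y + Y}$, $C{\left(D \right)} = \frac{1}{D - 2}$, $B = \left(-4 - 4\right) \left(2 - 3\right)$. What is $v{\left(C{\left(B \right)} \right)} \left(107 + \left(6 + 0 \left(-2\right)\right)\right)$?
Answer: $\frac{226 \sqrt{3}}{3} \approx 130.48$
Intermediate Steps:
$B = 8$ ($B = \left(-8\right) \left(-1\right) = 8$)
$C{\left(D \right)} = \frac{1}{-2 + D}$
$v{\left(Y \right)} = 2 \sqrt{2} \sqrt{Y}$ ($v{\left(Y \right)} = 2 \sqrt{Y + Y} = 2 \sqrt{2 Y} = 2 \sqrt{2} \sqrt{Y}$)
$v{\left(C{\left(B \right)} \right)} \left(107 + \left(6 + 0 \left(-2\right)\right)\right) = 2 \sqrt{2} \sqrt{\frac{1}{-2 + 8}} \left(107 + \left(6 + 0 \left(-2\right)\right)\right) = 2 \sqrt{2} \sqrt{\frac{1}{6}} \left(107 + \left(6 + 0\right)\right) = \frac{2 \sqrt{2}}{\sqrt{6}} \left(107 + 6\right) = 2 \sqrt{2} \frac{\sqrt{6}}{6} \cdot 113 = \frac{2 \sqrt{3}}{3} \cdot 113 = \frac{226 \sqrt{3}}{3}$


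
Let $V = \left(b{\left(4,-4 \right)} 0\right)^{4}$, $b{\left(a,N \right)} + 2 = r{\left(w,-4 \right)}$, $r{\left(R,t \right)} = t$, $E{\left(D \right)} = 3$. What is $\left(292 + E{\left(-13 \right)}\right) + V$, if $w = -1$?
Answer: $295$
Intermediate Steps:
$b{\left(a,N \right)} = -6$ ($b{\left(a,N \right)} = -2 - 4 = -6$)
$V = 0$ ($V = \left(\left(-6\right) 0\right)^{4} = 0^{4} = 0$)
$\left(292 + E{\left(-13 \right)}\right) + V = \left(292 + 3\right) + 0 = 295 + 0 = 295$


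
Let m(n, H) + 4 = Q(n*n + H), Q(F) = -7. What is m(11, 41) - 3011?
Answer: -3022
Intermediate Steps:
m(n, H) = -11 (m(n, H) = -4 - 7 = -11)
m(11, 41) - 3011 = -11 - 3011 = -3022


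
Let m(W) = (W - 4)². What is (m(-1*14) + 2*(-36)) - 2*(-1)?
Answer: 254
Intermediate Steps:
m(W) = (-4 + W)²
(m(-1*14) + 2*(-36)) - 2*(-1) = ((-4 - 1*14)² + 2*(-36)) - 2*(-1) = ((-4 - 14)² - 72) + 2 = ((-18)² - 72) + 2 = (324 - 72) + 2 = 252 + 2 = 254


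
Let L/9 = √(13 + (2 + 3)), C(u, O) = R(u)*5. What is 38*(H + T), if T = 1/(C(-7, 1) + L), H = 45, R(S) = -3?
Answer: 703000/411 + 114*√2/137 ≈ 1711.6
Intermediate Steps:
C(u, O) = -15 (C(u, O) = -3*5 = -15)
L = 27*√2 (L = 9*√(13 + (2 + 3)) = 9*√(13 + 5) = 9*√18 = 9*(3*√2) = 27*√2 ≈ 38.184)
T = 1/(-15 + 27*√2) ≈ 0.043134
38*(H + T) = 38*(45 + (5/411 + 3*√2/137)) = 38*(18500/411 + 3*√2/137) = 703000/411 + 114*√2/137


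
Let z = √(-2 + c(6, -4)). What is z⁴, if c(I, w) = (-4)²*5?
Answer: 6084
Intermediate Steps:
c(I, w) = 80 (c(I, w) = 16*5 = 80)
z = √78 (z = √(-2 + 80) = √78 ≈ 8.8318)
z⁴ = (√78)⁴ = 6084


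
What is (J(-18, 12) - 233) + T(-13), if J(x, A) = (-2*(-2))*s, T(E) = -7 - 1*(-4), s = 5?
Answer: -216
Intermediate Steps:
T(E) = -3 (T(E) = -7 + 4 = -3)
J(x, A) = 20 (J(x, A) = -2*(-2)*5 = 4*5 = 20)
(J(-18, 12) - 233) + T(-13) = (20 - 233) - 3 = -213 - 3 = -216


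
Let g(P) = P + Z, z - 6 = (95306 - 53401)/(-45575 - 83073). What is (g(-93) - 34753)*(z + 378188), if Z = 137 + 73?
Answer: -340577018649/26 ≈ -1.3099e+10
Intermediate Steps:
Z = 210
z = 729983/128648 (z = 6 + (95306 - 53401)/(-45575 - 83073) = 6 + 41905/(-128648) = 6 + 41905*(-1/128648) = 6 - 41905/128648 = 729983/128648 ≈ 5.6743)
g(P) = 210 + P (g(P) = P + 210 = 210 + P)
(g(-93) - 34753)*(z + 378188) = ((210 - 93) - 34753)*(729983/128648 + 378188) = (117 - 34753)*(48653859807/128648) = -34636*48653859807/128648 = -340577018649/26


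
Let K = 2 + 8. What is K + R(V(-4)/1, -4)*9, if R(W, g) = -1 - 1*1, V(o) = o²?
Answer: -8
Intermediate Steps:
K = 10
R(W, g) = -2 (R(W, g) = -1 - 1 = -2)
K + R(V(-4)/1, -4)*9 = 10 - 2*9 = 10 - 18 = -8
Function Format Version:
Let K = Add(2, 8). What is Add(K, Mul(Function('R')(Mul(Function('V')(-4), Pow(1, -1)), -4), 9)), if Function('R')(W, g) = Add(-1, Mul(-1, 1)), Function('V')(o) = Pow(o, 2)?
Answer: -8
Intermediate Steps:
K = 10
Function('R')(W, g) = -2 (Function('R')(W, g) = Add(-1, -1) = -2)
Add(K, Mul(Function('R')(Mul(Function('V')(-4), Pow(1, -1)), -4), 9)) = Add(10, Mul(-2, 9)) = Add(10, -18) = -8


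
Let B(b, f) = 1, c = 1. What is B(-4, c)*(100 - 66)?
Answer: 34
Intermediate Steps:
B(-4, c)*(100 - 66) = 1*(100 - 66) = 1*34 = 34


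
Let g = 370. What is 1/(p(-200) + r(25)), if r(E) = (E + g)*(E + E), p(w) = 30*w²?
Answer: 1/1219750 ≈ 8.1984e-7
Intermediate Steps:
r(E) = 2*E*(370 + E) (r(E) = (E + 370)*(E + E) = (370 + E)*(2*E) = 2*E*(370 + E))
1/(p(-200) + r(25)) = 1/(30*(-200)² + 2*25*(370 + 25)) = 1/(30*40000 + 2*25*395) = 1/(1200000 + 19750) = 1/1219750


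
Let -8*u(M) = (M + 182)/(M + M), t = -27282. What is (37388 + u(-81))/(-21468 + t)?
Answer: -48454949/63180000 ≈ -0.76694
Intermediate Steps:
u(M) = -(182 + M)/(16*M) (u(M) = -(M + 182)/(8*(M + M)) = -(182 + M)/(8*(2*M)) = -(182 + M)*1/(2*M)/8 = -(182 + M)/(16*M))
(37388 + u(-81))/(-21468 + t) = (37388 + (1/16)*(-182 - 1*(-81))/(-81))/(-21468 - 27282) = (37388 + (1/16)*(-1/81)*(-182 + 81))/(-48750) = (37388 + (1/16)*(-1/81)*(-101))*(-1/48750) = (37388 + 101/1296)*(-1/48750) = (48454949/1296)*(-1/48750) = -48454949/63180000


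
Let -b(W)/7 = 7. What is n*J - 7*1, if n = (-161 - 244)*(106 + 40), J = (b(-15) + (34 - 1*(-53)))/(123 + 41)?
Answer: -562022/41 ≈ -13708.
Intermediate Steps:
b(W) = -49 (b(W) = -7*7 = -49)
J = 19/82 (J = (-49 + (34 - 1*(-53)))/(123 + 41) = (-49 + (34 + 53))/164 = (-49 + 87)*(1/164) = 38*(1/164) = 19/82 ≈ 0.23171)
n = -59130 (n = -405*146 = -59130)
n*J - 7*1 = -59130*19/82 - 7*1 = -561735/41 - 7 = -562022/41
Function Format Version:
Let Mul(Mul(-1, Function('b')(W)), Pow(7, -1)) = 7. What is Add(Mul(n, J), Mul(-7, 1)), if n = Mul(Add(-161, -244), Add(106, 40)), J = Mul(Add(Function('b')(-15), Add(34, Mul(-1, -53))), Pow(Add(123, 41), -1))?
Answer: Rational(-562022, 41) ≈ -13708.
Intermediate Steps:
Function('b')(W) = -49 (Function('b')(W) = Mul(-7, 7) = -49)
J = Rational(19, 82) (J = Mul(Add(-49, Add(34, Mul(-1, -53))), Pow(Add(123, 41), -1)) = Mul(Add(-49, Add(34, 53)), Pow(164, -1)) = Mul(Add(-49, 87), Rational(1, 164)) = Mul(38, Rational(1, 164)) = Rational(19, 82) ≈ 0.23171)
n = -59130 (n = Mul(-405, 146) = -59130)
Add(Mul(n, J), Mul(-7, 1)) = Add(Mul(-59130, Rational(19, 82)), Mul(-7, 1)) = Add(Rational(-561735, 41), -7) = Rational(-562022, 41)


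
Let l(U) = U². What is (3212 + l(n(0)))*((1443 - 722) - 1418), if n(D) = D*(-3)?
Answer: -2238764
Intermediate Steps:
n(D) = -3*D
(3212 + l(n(0)))*((1443 - 722) - 1418) = (3212 + (-3*0)²)*((1443 - 722) - 1418) = (3212 + 0²)*(721 - 1418) = (3212 + 0)*(-697) = 3212*(-697) = -2238764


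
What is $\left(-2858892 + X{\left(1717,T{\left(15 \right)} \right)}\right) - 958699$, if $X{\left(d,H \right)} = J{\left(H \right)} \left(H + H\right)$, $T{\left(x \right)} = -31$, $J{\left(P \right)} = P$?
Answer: $-3815669$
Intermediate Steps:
$X{\left(d,H \right)} = 2 H^{2}$ ($X{\left(d,H \right)} = H \left(H + H\right) = H 2 H = 2 H^{2}$)
$\left(-2858892 + X{\left(1717,T{\left(15 \right)} \right)}\right) - 958699 = \left(-2858892 + 2 \left(-31\right)^{2}\right) - 958699 = \left(-2858892 + 2 \cdot 961\right) - 958699 = \left(-2858892 + 1922\right) - 958699 = -2856970 - 958699 = -3815669$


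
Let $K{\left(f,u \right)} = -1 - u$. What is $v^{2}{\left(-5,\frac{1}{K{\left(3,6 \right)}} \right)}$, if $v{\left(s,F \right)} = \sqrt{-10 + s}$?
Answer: $-15$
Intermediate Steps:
$v^{2}{\left(-5,\frac{1}{K{\left(3,6 \right)}} \right)} = \left(\sqrt{-10 - 5}\right)^{2} = \left(\sqrt{-15}\right)^{2} = \left(i \sqrt{15}\right)^{2} = -15$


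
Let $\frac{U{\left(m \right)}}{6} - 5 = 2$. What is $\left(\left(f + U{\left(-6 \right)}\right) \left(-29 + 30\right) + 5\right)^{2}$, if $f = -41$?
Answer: $36$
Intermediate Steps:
$U{\left(m \right)} = 42$ ($U{\left(m \right)} = 30 + 6 \cdot 2 = 30 + 12 = 42$)
$\left(\left(f + U{\left(-6 \right)}\right) \left(-29 + 30\right) + 5\right)^{2} = \left(\left(-41 + 42\right) \left(-29 + 30\right) + 5\right)^{2} = \left(1 \cdot 1 + 5\right)^{2} = \left(1 + 5\right)^{2} = 6^{2} = 36$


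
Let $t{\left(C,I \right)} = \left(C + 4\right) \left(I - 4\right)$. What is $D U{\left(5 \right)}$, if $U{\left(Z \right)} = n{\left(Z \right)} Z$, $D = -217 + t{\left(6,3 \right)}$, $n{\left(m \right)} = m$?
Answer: $-5675$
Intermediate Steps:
$t{\left(C,I \right)} = \left(-4 + I\right) \left(4 + C\right)$ ($t{\left(C,I \right)} = \left(4 + C\right) \left(-4 + I\right) = \left(-4 + I\right) \left(4 + C\right)$)
$D = -227$ ($D = -217 + \left(-16 - 24 + 4 \cdot 3 + 6 \cdot 3\right) = -217 + \left(-16 - 24 + 12 + 18\right) = -217 - 10 = -227$)
$U{\left(Z \right)} = Z^{2}$ ($U{\left(Z \right)} = Z Z = Z^{2}$)
$D U{\left(5 \right)} = - 227 \cdot 5^{2} = \left(-227\right) 25 = -5675$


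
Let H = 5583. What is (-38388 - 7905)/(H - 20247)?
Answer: 1187/376 ≈ 3.1569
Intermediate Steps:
(-38388 - 7905)/(H - 20247) = (-38388 - 7905)/(5583 - 20247) = -46293/(-14664) = -46293*(-1/14664) = 1187/376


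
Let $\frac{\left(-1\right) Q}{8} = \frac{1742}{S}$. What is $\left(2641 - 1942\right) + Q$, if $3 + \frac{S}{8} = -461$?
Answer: $\frac{163039}{232} \approx 702.75$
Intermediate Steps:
$S = -3712$ ($S = -24 + 8 \left(-461\right) = -24 - 3688 = -3712$)
$Q = \frac{871}{232}$ ($Q = - 8 \frac{1742}{-3712} = - 8 \cdot 1742 \left(- \frac{1}{3712}\right) = \left(-8\right) \left(- \frac{871}{1856}\right) = \frac{871}{232} \approx 3.7543$)
$\left(2641 - 1942\right) + Q = \left(2641 - 1942\right) + \frac{871}{232} = 699 + \frac{871}{232} = \frac{163039}{232}$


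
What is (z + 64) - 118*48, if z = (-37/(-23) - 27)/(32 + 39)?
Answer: -9145384/1633 ≈ -5600.4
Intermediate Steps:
z = -584/1633 (z = (-37*(-1/23) - 27)/71 = (37/23 - 27)*(1/71) = -584/23*1/71 = -584/1633 ≈ -0.35762)
(z + 64) - 118*48 = (-584/1633 + 64) - 118*48 = 103928/1633 - 5664 = -9145384/1633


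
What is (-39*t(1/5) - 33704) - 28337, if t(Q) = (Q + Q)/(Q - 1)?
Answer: -124043/2 ≈ -62022.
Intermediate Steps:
t(Q) = 2*Q/(-1 + Q) (t(Q) = (2*Q)/(-1 + Q) = 2*Q/(-1 + Q))
(-39*t(1/5) - 33704) - 28337 = (-78/(5*(-1 + 1/5)) - 33704) - 28337 = (-78/(5*(-1 + ⅕)) - 33704) - 28337 = (-78/(5*(-⅘)) - 33704) - 28337 = (-78*(-5)/(5*4) - 33704) - 28337 = (-39*(-½) - 33704) - 28337 = (39/2 - 33704) - 28337 = -67369/2 - 28337 = -124043/2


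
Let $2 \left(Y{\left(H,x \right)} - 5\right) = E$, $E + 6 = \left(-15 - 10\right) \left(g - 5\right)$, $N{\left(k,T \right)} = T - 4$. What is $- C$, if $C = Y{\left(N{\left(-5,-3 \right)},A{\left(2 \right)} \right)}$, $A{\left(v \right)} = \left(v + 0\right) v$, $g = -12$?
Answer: $- \frac{429}{2} \approx -214.5$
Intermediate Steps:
$N{\left(k,T \right)} = -4 + T$
$E = 419$ ($E = -6 + \left(-15 - 10\right) \left(-12 - 5\right) = -6 - -425 = -6 + 425 = 419$)
$A{\left(v \right)} = v^{2}$ ($A{\left(v \right)} = v v = v^{2}$)
$Y{\left(H,x \right)} = \frac{429}{2}$ ($Y{\left(H,x \right)} = 5 + \frac{1}{2} \cdot 419 = 5 + \frac{419}{2} = \frac{429}{2}$)
$C = \frac{429}{2} \approx 214.5$
$- C = \left(-1\right) \frac{429}{2} = - \frac{429}{2}$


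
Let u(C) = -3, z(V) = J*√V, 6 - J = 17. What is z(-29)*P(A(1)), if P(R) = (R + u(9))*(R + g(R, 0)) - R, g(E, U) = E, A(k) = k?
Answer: 55*I*√29 ≈ 296.18*I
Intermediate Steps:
J = -11 (J = 6 - 1*17 = 6 - 17 = -11)
z(V) = -11*√V
P(R) = -R + 2*R*(-3 + R) (P(R) = (R - 3)*(R + R) - R = (-3 + R)*(2*R) - R = 2*R*(-3 + R) - R = -R + 2*R*(-3 + R))
z(-29)*P(A(1)) = (-11*I*√29)*(1*(-7 + 2*1)) = (-11*I*√29)*(1*(-7 + 2)) = (-11*I*√29)*(1*(-5)) = -11*I*√29*(-5) = 55*I*√29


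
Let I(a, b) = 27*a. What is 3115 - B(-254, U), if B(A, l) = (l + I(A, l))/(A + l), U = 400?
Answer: 230624/73 ≈ 3159.2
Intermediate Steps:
B(A, l) = (l + 27*A)/(A + l)
3115 - B(-254, U) = 3115 - (400 + 27*(-254))/(-254 + 400) = 3115 - (400 - 6858)/146 = 3115 - (-6458)/146 = 3115 - 1*(-3229/73) = 3115 + 3229/73 = 230624/73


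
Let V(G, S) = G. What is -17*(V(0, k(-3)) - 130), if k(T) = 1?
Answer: 2210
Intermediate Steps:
-17*(V(0, k(-3)) - 130) = -17*(0 - 130) = -17*(-130) = 2210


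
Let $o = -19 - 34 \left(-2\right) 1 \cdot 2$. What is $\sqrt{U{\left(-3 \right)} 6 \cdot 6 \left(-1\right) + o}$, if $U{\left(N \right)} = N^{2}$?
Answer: $3 i \sqrt{23} \approx 14.387 i$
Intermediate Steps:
$o = 117$ ($o = -19 - 34 \left(\left(-2\right) 2\right) = -19 - -136 = -19 + 136 = 117$)
$\sqrt{U{\left(-3 \right)} 6 \cdot 6 \left(-1\right) + o} = \sqrt{\left(-3\right)^{2} \cdot 6 \cdot 6 \left(-1\right) + 117} = \sqrt{9 \cdot 36 \left(-1\right) + 117} = \sqrt{9 \left(-36\right) + 117} = \sqrt{-324 + 117} = \sqrt{-207} = 3 i \sqrt{23}$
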